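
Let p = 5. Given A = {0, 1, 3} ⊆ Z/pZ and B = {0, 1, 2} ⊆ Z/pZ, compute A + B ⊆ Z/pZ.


Work in Z/5Z: reduce every sum a + b modulo 5.
Enumerate all 9 pairs:
a = 0: 0+0=0, 0+1=1, 0+2=2
a = 1: 1+0=1, 1+1=2, 1+2=3
a = 3: 3+0=3, 3+1=4, 3+2=0
Distinct residues collected: {0, 1, 2, 3, 4}
|A + B| = 5 (out of 5 total residues).

A + B = {0, 1, 2, 3, 4}


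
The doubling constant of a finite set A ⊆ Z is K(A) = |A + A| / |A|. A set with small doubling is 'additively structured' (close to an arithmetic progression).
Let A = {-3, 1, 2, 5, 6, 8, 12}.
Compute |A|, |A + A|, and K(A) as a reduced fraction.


|A| = 7.
Compute A + A by enumerating all 49 pairs.
A + A = {-6, -2, -1, 2, 3, 4, 5, 6, 7, 8, 9, 10, 11, 12, 13, 14, 16, 17, 18, 20, 24}, so |A + A| = 21.
K = |A + A| / |A| = 21/7 = 3/1 ≈ 3.0000.
Reference: AP of size 7 gives K = 13/7 ≈ 1.8571; a fully generic set of size 7 gives K ≈ 4.0000.

|A| = 7, |A + A| = 21, K = 21/7 = 3/1.


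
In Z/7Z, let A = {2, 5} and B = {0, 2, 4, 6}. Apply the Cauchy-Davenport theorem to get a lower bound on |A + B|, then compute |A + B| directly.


Cauchy-Davenport: |A + B| ≥ min(p, |A| + |B| - 1) for A, B nonempty in Z/pZ.
|A| = 2, |B| = 4, p = 7.
CD lower bound = min(7, 2 + 4 - 1) = min(7, 5) = 5.
Compute A + B mod 7 directly:
a = 2: 2+0=2, 2+2=4, 2+4=6, 2+6=1
a = 5: 5+0=5, 5+2=0, 5+4=2, 5+6=4
A + B = {0, 1, 2, 4, 5, 6}, so |A + B| = 6.
Verify: 6 ≥ 5? Yes ✓.

CD lower bound = 5, actual |A + B| = 6.


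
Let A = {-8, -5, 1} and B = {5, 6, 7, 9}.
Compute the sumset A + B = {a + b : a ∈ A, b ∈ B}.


A + B = {a + b : a ∈ A, b ∈ B}.
Enumerate all |A|·|B| = 3·4 = 12 pairs (a, b) and collect distinct sums.
a = -8: -8+5=-3, -8+6=-2, -8+7=-1, -8+9=1
a = -5: -5+5=0, -5+6=1, -5+7=2, -5+9=4
a = 1: 1+5=6, 1+6=7, 1+7=8, 1+9=10
Collecting distinct sums: A + B = {-3, -2, -1, 0, 1, 2, 4, 6, 7, 8, 10}
|A + B| = 11

A + B = {-3, -2, -1, 0, 1, 2, 4, 6, 7, 8, 10}


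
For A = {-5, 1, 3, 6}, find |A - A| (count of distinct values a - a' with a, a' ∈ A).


A - A = {a - a' : a, a' ∈ A}; |A| = 4.
Bounds: 2|A|-1 ≤ |A - A| ≤ |A|² - |A| + 1, i.e. 7 ≤ |A - A| ≤ 13.
Note: 0 ∈ A - A always (from a - a). The set is symmetric: if d ∈ A - A then -d ∈ A - A.
Enumerate nonzero differences d = a - a' with a > a' (then include -d):
Positive differences: {2, 3, 5, 6, 8, 11}
Full difference set: {0} ∪ (positive diffs) ∪ (negative diffs).
|A - A| = 1 + 2·6 = 13 (matches direct enumeration: 13).

|A - A| = 13


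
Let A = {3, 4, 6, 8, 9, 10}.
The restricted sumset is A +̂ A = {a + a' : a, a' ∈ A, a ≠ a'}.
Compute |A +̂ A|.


Restricted sumset: A +̂ A = {a + a' : a ∈ A, a' ∈ A, a ≠ a'}.
Equivalently, take A + A and drop any sum 2a that is achievable ONLY as a + a for a ∈ A (i.e. sums representable only with equal summands).
Enumerate pairs (a, a') with a < a' (symmetric, so each unordered pair gives one sum; this covers all a ≠ a'):
  3 + 4 = 7
  3 + 6 = 9
  3 + 8 = 11
  3 + 9 = 12
  3 + 10 = 13
  4 + 6 = 10
  4 + 8 = 12
  4 + 9 = 13
  4 + 10 = 14
  6 + 8 = 14
  6 + 9 = 15
  6 + 10 = 16
  8 + 9 = 17
  8 + 10 = 18
  9 + 10 = 19
Collected distinct sums: {7, 9, 10, 11, 12, 13, 14, 15, 16, 17, 18, 19}
|A +̂ A| = 12
(Reference bound: |A +̂ A| ≥ 2|A| - 3 for |A| ≥ 2, with |A| = 6 giving ≥ 9.)

|A +̂ A| = 12


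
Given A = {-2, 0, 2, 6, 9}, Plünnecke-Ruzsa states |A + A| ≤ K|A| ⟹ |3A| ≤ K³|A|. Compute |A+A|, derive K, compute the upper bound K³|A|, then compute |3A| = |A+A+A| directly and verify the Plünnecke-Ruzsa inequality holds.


|A| = 5.
Step 1: Compute A + A by enumerating all 25 pairs.
A + A = {-4, -2, 0, 2, 4, 6, 7, 8, 9, 11, 12, 15, 18}, so |A + A| = 13.
Step 2: Doubling constant K = |A + A|/|A| = 13/5 = 13/5 ≈ 2.6000.
Step 3: Plünnecke-Ruzsa gives |3A| ≤ K³·|A| = (2.6000)³ · 5 ≈ 87.8800.
Step 4: Compute 3A = A + A + A directly by enumerating all triples (a,b,c) ∈ A³; |3A| = 24.
Step 5: Check 24 ≤ 87.8800? Yes ✓.

K = 13/5, Plünnecke-Ruzsa bound K³|A| ≈ 87.8800, |3A| = 24, inequality holds.


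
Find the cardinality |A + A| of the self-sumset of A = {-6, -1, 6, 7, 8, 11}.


A + A = {a + a' : a, a' ∈ A}; |A| = 6.
General bounds: 2|A| - 1 ≤ |A + A| ≤ |A|(|A|+1)/2, i.e. 11 ≤ |A + A| ≤ 21.
Lower bound 2|A|-1 is attained iff A is an arithmetic progression.
Enumerate sums a + a' for a ≤ a' (symmetric, so this suffices):
a = -6: -6+-6=-12, -6+-1=-7, -6+6=0, -6+7=1, -6+8=2, -6+11=5
a = -1: -1+-1=-2, -1+6=5, -1+7=6, -1+8=7, -1+11=10
a = 6: 6+6=12, 6+7=13, 6+8=14, 6+11=17
a = 7: 7+7=14, 7+8=15, 7+11=18
a = 8: 8+8=16, 8+11=19
a = 11: 11+11=22
Distinct sums: {-12, -7, -2, 0, 1, 2, 5, 6, 7, 10, 12, 13, 14, 15, 16, 17, 18, 19, 22}
|A + A| = 19

|A + A| = 19


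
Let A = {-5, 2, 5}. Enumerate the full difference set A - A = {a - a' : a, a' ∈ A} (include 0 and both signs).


A - A = {a - a' : a, a' ∈ A}.
Compute a - a' for each ordered pair (a, a'):
a = -5: -5--5=0, -5-2=-7, -5-5=-10
a = 2: 2--5=7, 2-2=0, 2-5=-3
a = 5: 5--5=10, 5-2=3, 5-5=0
Collecting distinct values (and noting 0 appears from a-a):
A - A = {-10, -7, -3, 0, 3, 7, 10}
|A - A| = 7

A - A = {-10, -7, -3, 0, 3, 7, 10}


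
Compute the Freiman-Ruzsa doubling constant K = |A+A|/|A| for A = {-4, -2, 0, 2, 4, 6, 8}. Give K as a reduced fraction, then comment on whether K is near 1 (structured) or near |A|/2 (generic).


|A| = 7.
Compute A + A by enumerating all 49 pairs.
A + A = {-8, -6, -4, -2, 0, 2, 4, 6, 8, 10, 12, 14, 16}, so |A + A| = 13.
K = |A + A| / |A| = 13/7 (already in lowest terms) ≈ 1.8571.
Reference: AP of size 7 gives K = 13/7 ≈ 1.8571; a fully generic set of size 7 gives K ≈ 4.0000.

|A| = 7, |A + A| = 13, K = 13/7.


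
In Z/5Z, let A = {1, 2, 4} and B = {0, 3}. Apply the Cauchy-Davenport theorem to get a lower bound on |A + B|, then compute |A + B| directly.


Cauchy-Davenport: |A + B| ≥ min(p, |A| + |B| - 1) for A, B nonempty in Z/pZ.
|A| = 3, |B| = 2, p = 5.
CD lower bound = min(5, 3 + 2 - 1) = min(5, 4) = 4.
Compute A + B mod 5 directly:
a = 1: 1+0=1, 1+3=4
a = 2: 2+0=2, 2+3=0
a = 4: 4+0=4, 4+3=2
A + B = {0, 1, 2, 4}, so |A + B| = 4.
Verify: 4 ≥ 4? Yes ✓.

CD lower bound = 4, actual |A + B| = 4.


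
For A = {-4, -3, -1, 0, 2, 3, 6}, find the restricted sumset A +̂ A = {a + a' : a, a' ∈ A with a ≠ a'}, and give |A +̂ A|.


Restricted sumset: A +̂ A = {a + a' : a ∈ A, a' ∈ A, a ≠ a'}.
Equivalently, take A + A and drop any sum 2a that is achievable ONLY as a + a for a ∈ A (i.e. sums representable only with equal summands).
Enumerate pairs (a, a') with a < a' (symmetric, so each unordered pair gives one sum; this covers all a ≠ a'):
  -4 + -3 = -7
  -4 + -1 = -5
  -4 + 0 = -4
  -4 + 2 = -2
  -4 + 3 = -1
  -4 + 6 = 2
  -3 + -1 = -4
  -3 + 0 = -3
  -3 + 2 = -1
  -3 + 3 = 0
  -3 + 6 = 3
  -1 + 0 = -1
  -1 + 2 = 1
  -1 + 3 = 2
  -1 + 6 = 5
  0 + 2 = 2
  0 + 3 = 3
  0 + 6 = 6
  2 + 3 = 5
  2 + 6 = 8
  3 + 6 = 9
Collected distinct sums: {-7, -5, -4, -3, -2, -1, 0, 1, 2, 3, 5, 6, 8, 9}
|A +̂ A| = 14
(Reference bound: |A +̂ A| ≥ 2|A| - 3 for |A| ≥ 2, with |A| = 7 giving ≥ 11.)

|A +̂ A| = 14


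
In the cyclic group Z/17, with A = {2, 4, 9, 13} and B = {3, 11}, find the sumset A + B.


Work in Z/17Z: reduce every sum a + b modulo 17.
Enumerate all 8 pairs:
a = 2: 2+3=5, 2+11=13
a = 4: 4+3=7, 4+11=15
a = 9: 9+3=12, 9+11=3
a = 13: 13+3=16, 13+11=7
Distinct residues collected: {3, 5, 7, 12, 13, 15, 16}
|A + B| = 7 (out of 17 total residues).

A + B = {3, 5, 7, 12, 13, 15, 16}


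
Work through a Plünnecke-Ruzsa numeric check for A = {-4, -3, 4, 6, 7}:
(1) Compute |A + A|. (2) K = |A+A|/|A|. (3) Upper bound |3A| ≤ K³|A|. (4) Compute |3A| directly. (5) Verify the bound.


|A| = 5.
Step 1: Compute A + A by enumerating all 25 pairs.
A + A = {-8, -7, -6, 0, 1, 2, 3, 4, 8, 10, 11, 12, 13, 14}, so |A + A| = 14.
Step 2: Doubling constant K = |A + A|/|A| = 14/5 = 14/5 ≈ 2.8000.
Step 3: Plünnecke-Ruzsa gives |3A| ≤ K³·|A| = (2.8000)³ · 5 ≈ 109.7600.
Step 4: Compute 3A = A + A + A directly by enumerating all triples (a,b,c) ∈ A³; |3A| = 27.
Step 5: Check 27 ≤ 109.7600? Yes ✓.

K = 14/5, Plünnecke-Ruzsa bound K³|A| ≈ 109.7600, |3A| = 27, inequality holds.


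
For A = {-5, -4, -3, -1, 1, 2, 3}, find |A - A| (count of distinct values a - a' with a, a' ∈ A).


A - A = {a - a' : a, a' ∈ A}; |A| = 7.
Bounds: 2|A|-1 ≤ |A - A| ≤ |A|² - |A| + 1, i.e. 13 ≤ |A - A| ≤ 43.
Note: 0 ∈ A - A always (from a - a). The set is symmetric: if d ∈ A - A then -d ∈ A - A.
Enumerate nonzero differences d = a - a' with a > a' (then include -d):
Positive differences: {1, 2, 3, 4, 5, 6, 7, 8}
Full difference set: {0} ∪ (positive diffs) ∪ (negative diffs).
|A - A| = 1 + 2·8 = 17 (matches direct enumeration: 17).

|A - A| = 17


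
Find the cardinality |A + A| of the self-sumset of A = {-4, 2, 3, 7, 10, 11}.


A + A = {a + a' : a, a' ∈ A}; |A| = 6.
General bounds: 2|A| - 1 ≤ |A + A| ≤ |A|(|A|+1)/2, i.e. 11 ≤ |A + A| ≤ 21.
Lower bound 2|A|-1 is attained iff A is an arithmetic progression.
Enumerate sums a + a' for a ≤ a' (symmetric, so this suffices):
a = -4: -4+-4=-8, -4+2=-2, -4+3=-1, -4+7=3, -4+10=6, -4+11=7
a = 2: 2+2=4, 2+3=5, 2+7=9, 2+10=12, 2+11=13
a = 3: 3+3=6, 3+7=10, 3+10=13, 3+11=14
a = 7: 7+7=14, 7+10=17, 7+11=18
a = 10: 10+10=20, 10+11=21
a = 11: 11+11=22
Distinct sums: {-8, -2, -1, 3, 4, 5, 6, 7, 9, 10, 12, 13, 14, 17, 18, 20, 21, 22}
|A + A| = 18

|A + A| = 18


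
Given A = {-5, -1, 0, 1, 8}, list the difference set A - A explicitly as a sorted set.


A - A = {a - a' : a, a' ∈ A}.
Compute a - a' for each ordered pair (a, a'):
a = -5: -5--5=0, -5--1=-4, -5-0=-5, -5-1=-6, -5-8=-13
a = -1: -1--5=4, -1--1=0, -1-0=-1, -1-1=-2, -1-8=-9
a = 0: 0--5=5, 0--1=1, 0-0=0, 0-1=-1, 0-8=-8
a = 1: 1--5=6, 1--1=2, 1-0=1, 1-1=0, 1-8=-7
a = 8: 8--5=13, 8--1=9, 8-0=8, 8-1=7, 8-8=0
Collecting distinct values (and noting 0 appears from a-a):
A - A = {-13, -9, -8, -7, -6, -5, -4, -2, -1, 0, 1, 2, 4, 5, 6, 7, 8, 9, 13}
|A - A| = 19

A - A = {-13, -9, -8, -7, -6, -5, -4, -2, -1, 0, 1, 2, 4, 5, 6, 7, 8, 9, 13}


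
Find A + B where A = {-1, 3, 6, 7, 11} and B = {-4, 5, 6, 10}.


A + B = {a + b : a ∈ A, b ∈ B}.
Enumerate all |A|·|B| = 5·4 = 20 pairs (a, b) and collect distinct sums.
a = -1: -1+-4=-5, -1+5=4, -1+6=5, -1+10=9
a = 3: 3+-4=-1, 3+5=8, 3+6=9, 3+10=13
a = 6: 6+-4=2, 6+5=11, 6+6=12, 6+10=16
a = 7: 7+-4=3, 7+5=12, 7+6=13, 7+10=17
a = 11: 11+-4=7, 11+5=16, 11+6=17, 11+10=21
Collecting distinct sums: A + B = {-5, -1, 2, 3, 4, 5, 7, 8, 9, 11, 12, 13, 16, 17, 21}
|A + B| = 15

A + B = {-5, -1, 2, 3, 4, 5, 7, 8, 9, 11, 12, 13, 16, 17, 21}


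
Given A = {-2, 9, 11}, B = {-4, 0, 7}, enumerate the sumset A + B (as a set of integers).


A + B = {a + b : a ∈ A, b ∈ B}.
Enumerate all |A|·|B| = 3·3 = 9 pairs (a, b) and collect distinct sums.
a = -2: -2+-4=-6, -2+0=-2, -2+7=5
a = 9: 9+-4=5, 9+0=9, 9+7=16
a = 11: 11+-4=7, 11+0=11, 11+7=18
Collecting distinct sums: A + B = {-6, -2, 5, 7, 9, 11, 16, 18}
|A + B| = 8

A + B = {-6, -2, 5, 7, 9, 11, 16, 18}


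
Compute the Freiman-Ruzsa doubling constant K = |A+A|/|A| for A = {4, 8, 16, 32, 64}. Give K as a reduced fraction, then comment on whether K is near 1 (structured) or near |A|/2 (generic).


|A| = 5.
Compute A + A by enumerating all 25 pairs.
A + A = {8, 12, 16, 20, 24, 32, 36, 40, 48, 64, 68, 72, 80, 96, 128}, so |A + A| = 15.
K = |A + A| / |A| = 15/5 = 3/1 ≈ 3.0000.
Reference: AP of size 5 gives K = 9/5 ≈ 1.8000; a fully generic set of size 5 gives K ≈ 3.0000.

|A| = 5, |A + A| = 15, K = 15/5 = 3/1.


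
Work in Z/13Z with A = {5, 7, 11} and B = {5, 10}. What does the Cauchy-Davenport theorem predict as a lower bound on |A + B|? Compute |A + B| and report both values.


Cauchy-Davenport: |A + B| ≥ min(p, |A| + |B| - 1) for A, B nonempty in Z/pZ.
|A| = 3, |B| = 2, p = 13.
CD lower bound = min(13, 3 + 2 - 1) = min(13, 4) = 4.
Compute A + B mod 13 directly:
a = 5: 5+5=10, 5+10=2
a = 7: 7+5=12, 7+10=4
a = 11: 11+5=3, 11+10=8
A + B = {2, 3, 4, 8, 10, 12}, so |A + B| = 6.
Verify: 6 ≥ 4? Yes ✓.

CD lower bound = 4, actual |A + B| = 6.


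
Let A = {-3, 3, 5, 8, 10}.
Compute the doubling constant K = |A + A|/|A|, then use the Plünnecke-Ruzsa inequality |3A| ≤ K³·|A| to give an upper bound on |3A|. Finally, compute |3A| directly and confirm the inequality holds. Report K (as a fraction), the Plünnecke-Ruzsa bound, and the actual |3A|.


|A| = 5.
Step 1: Compute A + A by enumerating all 25 pairs.
A + A = {-6, 0, 2, 5, 6, 7, 8, 10, 11, 13, 15, 16, 18, 20}, so |A + A| = 14.
Step 2: Doubling constant K = |A + A|/|A| = 14/5 = 14/5 ≈ 2.8000.
Step 3: Plünnecke-Ruzsa gives |3A| ≤ K³·|A| = (2.8000)³ · 5 ≈ 109.7600.
Step 4: Compute 3A = A + A + A directly by enumerating all triples (a,b,c) ∈ A³; |3A| = 28.
Step 5: Check 28 ≤ 109.7600? Yes ✓.

K = 14/5, Plünnecke-Ruzsa bound K³|A| ≈ 109.7600, |3A| = 28, inequality holds.


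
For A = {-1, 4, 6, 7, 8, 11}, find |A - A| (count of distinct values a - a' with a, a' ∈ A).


A - A = {a - a' : a, a' ∈ A}; |A| = 6.
Bounds: 2|A|-1 ≤ |A - A| ≤ |A|² - |A| + 1, i.e. 11 ≤ |A - A| ≤ 31.
Note: 0 ∈ A - A always (from a - a). The set is symmetric: if d ∈ A - A then -d ∈ A - A.
Enumerate nonzero differences d = a - a' with a > a' (then include -d):
Positive differences: {1, 2, 3, 4, 5, 7, 8, 9, 12}
Full difference set: {0} ∪ (positive diffs) ∪ (negative diffs).
|A - A| = 1 + 2·9 = 19 (matches direct enumeration: 19).

|A - A| = 19


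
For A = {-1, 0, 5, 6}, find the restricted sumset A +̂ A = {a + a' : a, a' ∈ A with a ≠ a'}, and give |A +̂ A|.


Restricted sumset: A +̂ A = {a + a' : a ∈ A, a' ∈ A, a ≠ a'}.
Equivalently, take A + A and drop any sum 2a that is achievable ONLY as a + a for a ∈ A (i.e. sums representable only with equal summands).
Enumerate pairs (a, a') with a < a' (symmetric, so each unordered pair gives one sum; this covers all a ≠ a'):
  -1 + 0 = -1
  -1 + 5 = 4
  -1 + 6 = 5
  0 + 5 = 5
  0 + 6 = 6
  5 + 6 = 11
Collected distinct sums: {-1, 4, 5, 6, 11}
|A +̂ A| = 5
(Reference bound: |A +̂ A| ≥ 2|A| - 3 for |A| ≥ 2, with |A| = 4 giving ≥ 5.)

|A +̂ A| = 5


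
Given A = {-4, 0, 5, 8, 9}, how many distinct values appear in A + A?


A + A = {a + a' : a, a' ∈ A}; |A| = 5.
General bounds: 2|A| - 1 ≤ |A + A| ≤ |A|(|A|+1)/2, i.e. 9 ≤ |A + A| ≤ 15.
Lower bound 2|A|-1 is attained iff A is an arithmetic progression.
Enumerate sums a + a' for a ≤ a' (symmetric, so this suffices):
a = -4: -4+-4=-8, -4+0=-4, -4+5=1, -4+8=4, -4+9=5
a = 0: 0+0=0, 0+5=5, 0+8=8, 0+9=9
a = 5: 5+5=10, 5+8=13, 5+9=14
a = 8: 8+8=16, 8+9=17
a = 9: 9+9=18
Distinct sums: {-8, -4, 0, 1, 4, 5, 8, 9, 10, 13, 14, 16, 17, 18}
|A + A| = 14

|A + A| = 14


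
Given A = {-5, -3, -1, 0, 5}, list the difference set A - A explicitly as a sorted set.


A - A = {a - a' : a, a' ∈ A}.
Compute a - a' for each ordered pair (a, a'):
a = -5: -5--5=0, -5--3=-2, -5--1=-4, -5-0=-5, -5-5=-10
a = -3: -3--5=2, -3--3=0, -3--1=-2, -3-0=-3, -3-5=-8
a = -1: -1--5=4, -1--3=2, -1--1=0, -1-0=-1, -1-5=-6
a = 0: 0--5=5, 0--3=3, 0--1=1, 0-0=0, 0-5=-5
a = 5: 5--5=10, 5--3=8, 5--1=6, 5-0=5, 5-5=0
Collecting distinct values (and noting 0 appears from a-a):
A - A = {-10, -8, -6, -5, -4, -3, -2, -1, 0, 1, 2, 3, 4, 5, 6, 8, 10}
|A - A| = 17

A - A = {-10, -8, -6, -5, -4, -3, -2, -1, 0, 1, 2, 3, 4, 5, 6, 8, 10}


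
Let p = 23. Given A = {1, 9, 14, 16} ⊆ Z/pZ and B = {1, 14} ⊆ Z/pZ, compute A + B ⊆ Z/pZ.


Work in Z/23Z: reduce every sum a + b modulo 23.
Enumerate all 8 pairs:
a = 1: 1+1=2, 1+14=15
a = 9: 9+1=10, 9+14=0
a = 14: 14+1=15, 14+14=5
a = 16: 16+1=17, 16+14=7
Distinct residues collected: {0, 2, 5, 7, 10, 15, 17}
|A + B| = 7 (out of 23 total residues).

A + B = {0, 2, 5, 7, 10, 15, 17}


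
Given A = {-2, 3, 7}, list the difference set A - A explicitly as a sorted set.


A - A = {a - a' : a, a' ∈ A}.
Compute a - a' for each ordered pair (a, a'):
a = -2: -2--2=0, -2-3=-5, -2-7=-9
a = 3: 3--2=5, 3-3=0, 3-7=-4
a = 7: 7--2=9, 7-3=4, 7-7=0
Collecting distinct values (and noting 0 appears from a-a):
A - A = {-9, -5, -4, 0, 4, 5, 9}
|A - A| = 7

A - A = {-9, -5, -4, 0, 4, 5, 9}


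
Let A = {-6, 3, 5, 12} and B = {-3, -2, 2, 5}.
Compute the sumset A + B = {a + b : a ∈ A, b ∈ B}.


A + B = {a + b : a ∈ A, b ∈ B}.
Enumerate all |A|·|B| = 4·4 = 16 pairs (a, b) and collect distinct sums.
a = -6: -6+-3=-9, -6+-2=-8, -6+2=-4, -6+5=-1
a = 3: 3+-3=0, 3+-2=1, 3+2=5, 3+5=8
a = 5: 5+-3=2, 5+-2=3, 5+2=7, 5+5=10
a = 12: 12+-3=9, 12+-2=10, 12+2=14, 12+5=17
Collecting distinct sums: A + B = {-9, -8, -4, -1, 0, 1, 2, 3, 5, 7, 8, 9, 10, 14, 17}
|A + B| = 15

A + B = {-9, -8, -4, -1, 0, 1, 2, 3, 5, 7, 8, 9, 10, 14, 17}


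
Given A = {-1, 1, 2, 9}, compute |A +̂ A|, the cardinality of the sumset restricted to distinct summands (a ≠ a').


Restricted sumset: A +̂ A = {a + a' : a ∈ A, a' ∈ A, a ≠ a'}.
Equivalently, take A + A and drop any sum 2a that is achievable ONLY as a + a for a ∈ A (i.e. sums representable only with equal summands).
Enumerate pairs (a, a') with a < a' (symmetric, so each unordered pair gives one sum; this covers all a ≠ a'):
  -1 + 1 = 0
  -1 + 2 = 1
  -1 + 9 = 8
  1 + 2 = 3
  1 + 9 = 10
  2 + 9 = 11
Collected distinct sums: {0, 1, 3, 8, 10, 11}
|A +̂ A| = 6
(Reference bound: |A +̂ A| ≥ 2|A| - 3 for |A| ≥ 2, with |A| = 4 giving ≥ 5.)

|A +̂ A| = 6


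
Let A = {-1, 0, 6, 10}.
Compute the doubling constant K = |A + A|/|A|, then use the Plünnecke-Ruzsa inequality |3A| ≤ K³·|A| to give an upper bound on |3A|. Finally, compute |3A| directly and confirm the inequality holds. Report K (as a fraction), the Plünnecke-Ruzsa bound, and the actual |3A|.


|A| = 4.
Step 1: Compute A + A by enumerating all 16 pairs.
A + A = {-2, -1, 0, 5, 6, 9, 10, 12, 16, 20}, so |A + A| = 10.
Step 2: Doubling constant K = |A + A|/|A| = 10/4 = 10/4 ≈ 2.5000.
Step 3: Plünnecke-Ruzsa gives |3A| ≤ K³·|A| = (2.5000)³ · 4 ≈ 62.5000.
Step 4: Compute 3A = A + A + A directly by enumerating all triples (a,b,c) ∈ A³; |3A| = 20.
Step 5: Check 20 ≤ 62.5000? Yes ✓.

K = 10/4, Plünnecke-Ruzsa bound K³|A| ≈ 62.5000, |3A| = 20, inequality holds.


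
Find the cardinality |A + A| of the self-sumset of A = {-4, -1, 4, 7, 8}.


A + A = {a + a' : a, a' ∈ A}; |A| = 5.
General bounds: 2|A| - 1 ≤ |A + A| ≤ |A|(|A|+1)/2, i.e. 9 ≤ |A + A| ≤ 15.
Lower bound 2|A|-1 is attained iff A is an arithmetic progression.
Enumerate sums a + a' for a ≤ a' (symmetric, so this suffices):
a = -4: -4+-4=-8, -4+-1=-5, -4+4=0, -4+7=3, -4+8=4
a = -1: -1+-1=-2, -1+4=3, -1+7=6, -1+8=7
a = 4: 4+4=8, 4+7=11, 4+8=12
a = 7: 7+7=14, 7+8=15
a = 8: 8+8=16
Distinct sums: {-8, -5, -2, 0, 3, 4, 6, 7, 8, 11, 12, 14, 15, 16}
|A + A| = 14

|A + A| = 14


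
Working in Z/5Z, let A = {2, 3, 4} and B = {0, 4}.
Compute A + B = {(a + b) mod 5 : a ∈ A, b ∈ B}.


Work in Z/5Z: reduce every sum a + b modulo 5.
Enumerate all 6 pairs:
a = 2: 2+0=2, 2+4=1
a = 3: 3+0=3, 3+4=2
a = 4: 4+0=4, 4+4=3
Distinct residues collected: {1, 2, 3, 4}
|A + B| = 4 (out of 5 total residues).

A + B = {1, 2, 3, 4}


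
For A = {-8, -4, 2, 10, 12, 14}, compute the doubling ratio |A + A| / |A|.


|A| = 6.
Compute A + A by enumerating all 36 pairs.
A + A = {-16, -12, -8, -6, -2, 2, 4, 6, 8, 10, 12, 14, 16, 20, 22, 24, 26, 28}, so |A + A| = 18.
K = |A + A| / |A| = 18/6 = 3/1 ≈ 3.0000.
Reference: AP of size 6 gives K = 11/6 ≈ 1.8333; a fully generic set of size 6 gives K ≈ 3.5000.

|A| = 6, |A + A| = 18, K = 18/6 = 3/1.


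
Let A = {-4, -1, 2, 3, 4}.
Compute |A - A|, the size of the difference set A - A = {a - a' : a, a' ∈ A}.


A - A = {a - a' : a, a' ∈ A}; |A| = 5.
Bounds: 2|A|-1 ≤ |A - A| ≤ |A|² - |A| + 1, i.e. 9 ≤ |A - A| ≤ 21.
Note: 0 ∈ A - A always (from a - a). The set is symmetric: if d ∈ A - A then -d ∈ A - A.
Enumerate nonzero differences d = a - a' with a > a' (then include -d):
Positive differences: {1, 2, 3, 4, 5, 6, 7, 8}
Full difference set: {0} ∪ (positive diffs) ∪ (negative diffs).
|A - A| = 1 + 2·8 = 17 (matches direct enumeration: 17).

|A - A| = 17


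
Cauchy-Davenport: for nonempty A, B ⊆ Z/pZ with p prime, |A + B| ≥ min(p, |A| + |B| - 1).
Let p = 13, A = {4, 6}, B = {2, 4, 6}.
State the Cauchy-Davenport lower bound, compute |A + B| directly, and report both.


Cauchy-Davenport: |A + B| ≥ min(p, |A| + |B| - 1) for A, B nonempty in Z/pZ.
|A| = 2, |B| = 3, p = 13.
CD lower bound = min(13, 2 + 3 - 1) = min(13, 4) = 4.
Compute A + B mod 13 directly:
a = 4: 4+2=6, 4+4=8, 4+6=10
a = 6: 6+2=8, 6+4=10, 6+6=12
A + B = {6, 8, 10, 12}, so |A + B| = 4.
Verify: 4 ≥ 4? Yes ✓.

CD lower bound = 4, actual |A + B| = 4.


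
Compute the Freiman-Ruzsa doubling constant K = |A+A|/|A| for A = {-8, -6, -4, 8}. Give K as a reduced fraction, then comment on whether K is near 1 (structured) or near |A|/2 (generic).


|A| = 4.
Compute A + A by enumerating all 16 pairs.
A + A = {-16, -14, -12, -10, -8, 0, 2, 4, 16}, so |A + A| = 9.
K = |A + A| / |A| = 9/4 (already in lowest terms) ≈ 2.2500.
Reference: AP of size 4 gives K = 7/4 ≈ 1.7500; a fully generic set of size 4 gives K ≈ 2.5000.

|A| = 4, |A + A| = 9, K = 9/4.


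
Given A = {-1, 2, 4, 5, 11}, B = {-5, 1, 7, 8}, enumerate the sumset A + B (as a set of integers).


A + B = {a + b : a ∈ A, b ∈ B}.
Enumerate all |A|·|B| = 5·4 = 20 pairs (a, b) and collect distinct sums.
a = -1: -1+-5=-6, -1+1=0, -1+7=6, -1+8=7
a = 2: 2+-5=-3, 2+1=3, 2+7=9, 2+8=10
a = 4: 4+-5=-1, 4+1=5, 4+7=11, 4+8=12
a = 5: 5+-5=0, 5+1=6, 5+7=12, 5+8=13
a = 11: 11+-5=6, 11+1=12, 11+7=18, 11+8=19
Collecting distinct sums: A + B = {-6, -3, -1, 0, 3, 5, 6, 7, 9, 10, 11, 12, 13, 18, 19}
|A + B| = 15

A + B = {-6, -3, -1, 0, 3, 5, 6, 7, 9, 10, 11, 12, 13, 18, 19}


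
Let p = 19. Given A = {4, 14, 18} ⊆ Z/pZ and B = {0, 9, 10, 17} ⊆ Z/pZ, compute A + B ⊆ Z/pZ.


Work in Z/19Z: reduce every sum a + b modulo 19.
Enumerate all 12 pairs:
a = 4: 4+0=4, 4+9=13, 4+10=14, 4+17=2
a = 14: 14+0=14, 14+9=4, 14+10=5, 14+17=12
a = 18: 18+0=18, 18+9=8, 18+10=9, 18+17=16
Distinct residues collected: {2, 4, 5, 8, 9, 12, 13, 14, 16, 18}
|A + B| = 10 (out of 19 total residues).

A + B = {2, 4, 5, 8, 9, 12, 13, 14, 16, 18}


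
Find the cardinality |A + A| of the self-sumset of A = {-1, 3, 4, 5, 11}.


A + A = {a + a' : a, a' ∈ A}; |A| = 5.
General bounds: 2|A| - 1 ≤ |A + A| ≤ |A|(|A|+1)/2, i.e. 9 ≤ |A + A| ≤ 15.
Lower bound 2|A|-1 is attained iff A is an arithmetic progression.
Enumerate sums a + a' for a ≤ a' (symmetric, so this suffices):
a = -1: -1+-1=-2, -1+3=2, -1+4=3, -1+5=4, -1+11=10
a = 3: 3+3=6, 3+4=7, 3+5=8, 3+11=14
a = 4: 4+4=8, 4+5=9, 4+11=15
a = 5: 5+5=10, 5+11=16
a = 11: 11+11=22
Distinct sums: {-2, 2, 3, 4, 6, 7, 8, 9, 10, 14, 15, 16, 22}
|A + A| = 13

|A + A| = 13


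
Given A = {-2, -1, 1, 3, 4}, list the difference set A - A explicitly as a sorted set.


A - A = {a - a' : a, a' ∈ A}.
Compute a - a' for each ordered pair (a, a'):
a = -2: -2--2=0, -2--1=-1, -2-1=-3, -2-3=-5, -2-4=-6
a = -1: -1--2=1, -1--1=0, -1-1=-2, -1-3=-4, -1-4=-5
a = 1: 1--2=3, 1--1=2, 1-1=0, 1-3=-2, 1-4=-3
a = 3: 3--2=5, 3--1=4, 3-1=2, 3-3=0, 3-4=-1
a = 4: 4--2=6, 4--1=5, 4-1=3, 4-3=1, 4-4=0
Collecting distinct values (and noting 0 appears from a-a):
A - A = {-6, -5, -4, -3, -2, -1, 0, 1, 2, 3, 4, 5, 6}
|A - A| = 13

A - A = {-6, -5, -4, -3, -2, -1, 0, 1, 2, 3, 4, 5, 6}


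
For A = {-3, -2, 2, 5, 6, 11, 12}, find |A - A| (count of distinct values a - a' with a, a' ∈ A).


A - A = {a - a' : a, a' ∈ A}; |A| = 7.
Bounds: 2|A|-1 ≤ |A - A| ≤ |A|² - |A| + 1, i.e. 13 ≤ |A - A| ≤ 43.
Note: 0 ∈ A - A always (from a - a). The set is symmetric: if d ∈ A - A then -d ∈ A - A.
Enumerate nonzero differences d = a - a' with a > a' (then include -d):
Positive differences: {1, 3, 4, 5, 6, 7, 8, 9, 10, 13, 14, 15}
Full difference set: {0} ∪ (positive diffs) ∪ (negative diffs).
|A - A| = 1 + 2·12 = 25 (matches direct enumeration: 25).

|A - A| = 25


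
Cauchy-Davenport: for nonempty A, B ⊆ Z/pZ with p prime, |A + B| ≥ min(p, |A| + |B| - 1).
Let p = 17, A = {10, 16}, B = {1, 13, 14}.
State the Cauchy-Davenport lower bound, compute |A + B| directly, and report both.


Cauchy-Davenport: |A + B| ≥ min(p, |A| + |B| - 1) for A, B nonempty in Z/pZ.
|A| = 2, |B| = 3, p = 17.
CD lower bound = min(17, 2 + 3 - 1) = min(17, 4) = 4.
Compute A + B mod 17 directly:
a = 10: 10+1=11, 10+13=6, 10+14=7
a = 16: 16+1=0, 16+13=12, 16+14=13
A + B = {0, 6, 7, 11, 12, 13}, so |A + B| = 6.
Verify: 6 ≥ 4? Yes ✓.

CD lower bound = 4, actual |A + B| = 6.


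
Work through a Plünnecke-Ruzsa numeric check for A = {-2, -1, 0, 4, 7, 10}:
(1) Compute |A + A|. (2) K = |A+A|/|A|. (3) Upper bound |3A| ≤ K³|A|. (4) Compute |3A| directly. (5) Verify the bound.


|A| = 6.
Step 1: Compute A + A by enumerating all 36 pairs.
A + A = {-4, -3, -2, -1, 0, 2, 3, 4, 5, 6, 7, 8, 9, 10, 11, 14, 17, 20}, so |A + A| = 18.
Step 2: Doubling constant K = |A + A|/|A| = 18/6 = 18/6 ≈ 3.0000.
Step 3: Plünnecke-Ruzsa gives |3A| ≤ K³·|A| = (3.0000)³ · 6 ≈ 162.0000.
Step 4: Compute 3A = A + A + A directly by enumerating all triples (a,b,c) ∈ A³; |3A| = 31.
Step 5: Check 31 ≤ 162.0000? Yes ✓.

K = 18/6, Plünnecke-Ruzsa bound K³|A| ≈ 162.0000, |3A| = 31, inequality holds.


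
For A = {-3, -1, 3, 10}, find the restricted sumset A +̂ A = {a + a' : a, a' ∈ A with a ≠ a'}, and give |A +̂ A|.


Restricted sumset: A +̂ A = {a + a' : a ∈ A, a' ∈ A, a ≠ a'}.
Equivalently, take A + A and drop any sum 2a that is achievable ONLY as a + a for a ∈ A (i.e. sums representable only with equal summands).
Enumerate pairs (a, a') with a < a' (symmetric, so each unordered pair gives one sum; this covers all a ≠ a'):
  -3 + -1 = -4
  -3 + 3 = 0
  -3 + 10 = 7
  -1 + 3 = 2
  -1 + 10 = 9
  3 + 10 = 13
Collected distinct sums: {-4, 0, 2, 7, 9, 13}
|A +̂ A| = 6
(Reference bound: |A +̂ A| ≥ 2|A| - 3 for |A| ≥ 2, with |A| = 4 giving ≥ 5.)

|A +̂ A| = 6


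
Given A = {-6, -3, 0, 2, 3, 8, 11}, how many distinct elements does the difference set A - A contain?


A - A = {a - a' : a, a' ∈ A}; |A| = 7.
Bounds: 2|A|-1 ≤ |A - A| ≤ |A|² - |A| + 1, i.e. 13 ≤ |A - A| ≤ 43.
Note: 0 ∈ A - A always (from a - a). The set is symmetric: if d ∈ A - A then -d ∈ A - A.
Enumerate nonzero differences d = a - a' with a > a' (then include -d):
Positive differences: {1, 2, 3, 5, 6, 8, 9, 11, 14, 17}
Full difference set: {0} ∪ (positive diffs) ∪ (negative diffs).
|A - A| = 1 + 2·10 = 21 (matches direct enumeration: 21).

|A - A| = 21


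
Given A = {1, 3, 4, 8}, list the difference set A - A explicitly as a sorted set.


A - A = {a - a' : a, a' ∈ A}.
Compute a - a' for each ordered pair (a, a'):
a = 1: 1-1=0, 1-3=-2, 1-4=-3, 1-8=-7
a = 3: 3-1=2, 3-3=0, 3-4=-1, 3-8=-5
a = 4: 4-1=3, 4-3=1, 4-4=0, 4-8=-4
a = 8: 8-1=7, 8-3=5, 8-4=4, 8-8=0
Collecting distinct values (and noting 0 appears from a-a):
A - A = {-7, -5, -4, -3, -2, -1, 0, 1, 2, 3, 4, 5, 7}
|A - A| = 13

A - A = {-7, -5, -4, -3, -2, -1, 0, 1, 2, 3, 4, 5, 7}


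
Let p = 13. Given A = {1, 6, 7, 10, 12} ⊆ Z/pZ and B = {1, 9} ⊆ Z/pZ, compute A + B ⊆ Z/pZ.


Work in Z/13Z: reduce every sum a + b modulo 13.
Enumerate all 10 pairs:
a = 1: 1+1=2, 1+9=10
a = 6: 6+1=7, 6+9=2
a = 7: 7+1=8, 7+9=3
a = 10: 10+1=11, 10+9=6
a = 12: 12+1=0, 12+9=8
Distinct residues collected: {0, 2, 3, 6, 7, 8, 10, 11}
|A + B| = 8 (out of 13 total residues).

A + B = {0, 2, 3, 6, 7, 8, 10, 11}


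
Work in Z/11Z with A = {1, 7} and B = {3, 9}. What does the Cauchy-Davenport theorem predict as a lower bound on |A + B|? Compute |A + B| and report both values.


Cauchy-Davenport: |A + B| ≥ min(p, |A| + |B| - 1) for A, B nonempty in Z/pZ.
|A| = 2, |B| = 2, p = 11.
CD lower bound = min(11, 2 + 2 - 1) = min(11, 3) = 3.
Compute A + B mod 11 directly:
a = 1: 1+3=4, 1+9=10
a = 7: 7+3=10, 7+9=5
A + B = {4, 5, 10}, so |A + B| = 3.
Verify: 3 ≥ 3? Yes ✓.

CD lower bound = 3, actual |A + B| = 3.


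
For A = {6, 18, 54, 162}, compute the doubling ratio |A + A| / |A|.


|A| = 4.
Compute A + A by enumerating all 16 pairs.
A + A = {12, 24, 36, 60, 72, 108, 168, 180, 216, 324}, so |A + A| = 10.
K = |A + A| / |A| = 10/4 = 5/2 ≈ 2.5000.
Reference: AP of size 4 gives K = 7/4 ≈ 1.7500; a fully generic set of size 4 gives K ≈ 2.5000.

|A| = 4, |A + A| = 10, K = 10/4 = 5/2.


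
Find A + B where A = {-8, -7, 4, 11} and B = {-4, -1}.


A + B = {a + b : a ∈ A, b ∈ B}.
Enumerate all |A|·|B| = 4·2 = 8 pairs (a, b) and collect distinct sums.
a = -8: -8+-4=-12, -8+-1=-9
a = -7: -7+-4=-11, -7+-1=-8
a = 4: 4+-4=0, 4+-1=3
a = 11: 11+-4=7, 11+-1=10
Collecting distinct sums: A + B = {-12, -11, -9, -8, 0, 3, 7, 10}
|A + B| = 8

A + B = {-12, -11, -9, -8, 0, 3, 7, 10}


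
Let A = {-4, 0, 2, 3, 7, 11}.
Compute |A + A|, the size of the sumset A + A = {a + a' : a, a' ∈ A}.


A + A = {a + a' : a, a' ∈ A}; |A| = 6.
General bounds: 2|A| - 1 ≤ |A + A| ≤ |A|(|A|+1)/2, i.e. 11 ≤ |A + A| ≤ 21.
Lower bound 2|A|-1 is attained iff A is an arithmetic progression.
Enumerate sums a + a' for a ≤ a' (symmetric, so this suffices):
a = -4: -4+-4=-8, -4+0=-4, -4+2=-2, -4+3=-1, -4+7=3, -4+11=7
a = 0: 0+0=0, 0+2=2, 0+3=3, 0+7=7, 0+11=11
a = 2: 2+2=4, 2+3=5, 2+7=9, 2+11=13
a = 3: 3+3=6, 3+7=10, 3+11=14
a = 7: 7+7=14, 7+11=18
a = 11: 11+11=22
Distinct sums: {-8, -4, -2, -1, 0, 2, 3, 4, 5, 6, 7, 9, 10, 11, 13, 14, 18, 22}
|A + A| = 18

|A + A| = 18


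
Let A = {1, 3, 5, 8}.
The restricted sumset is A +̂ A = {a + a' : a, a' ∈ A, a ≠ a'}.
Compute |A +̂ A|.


Restricted sumset: A +̂ A = {a + a' : a ∈ A, a' ∈ A, a ≠ a'}.
Equivalently, take A + A and drop any sum 2a that is achievable ONLY as a + a for a ∈ A (i.e. sums representable only with equal summands).
Enumerate pairs (a, a') with a < a' (symmetric, so each unordered pair gives one sum; this covers all a ≠ a'):
  1 + 3 = 4
  1 + 5 = 6
  1 + 8 = 9
  3 + 5 = 8
  3 + 8 = 11
  5 + 8 = 13
Collected distinct sums: {4, 6, 8, 9, 11, 13}
|A +̂ A| = 6
(Reference bound: |A +̂ A| ≥ 2|A| - 3 for |A| ≥ 2, with |A| = 4 giving ≥ 5.)

|A +̂ A| = 6


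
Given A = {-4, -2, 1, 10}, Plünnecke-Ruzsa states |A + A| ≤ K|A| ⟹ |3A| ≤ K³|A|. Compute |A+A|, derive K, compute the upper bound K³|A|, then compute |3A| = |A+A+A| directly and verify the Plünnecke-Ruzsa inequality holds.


|A| = 4.
Step 1: Compute A + A by enumerating all 16 pairs.
A + A = {-8, -6, -4, -3, -1, 2, 6, 8, 11, 20}, so |A + A| = 10.
Step 2: Doubling constant K = |A + A|/|A| = 10/4 = 10/4 ≈ 2.5000.
Step 3: Plünnecke-Ruzsa gives |3A| ≤ K³·|A| = (2.5000)³ · 4 ≈ 62.5000.
Step 4: Compute 3A = A + A + A directly by enumerating all triples (a,b,c) ∈ A³; |3A| = 20.
Step 5: Check 20 ≤ 62.5000? Yes ✓.

K = 10/4, Plünnecke-Ruzsa bound K³|A| ≈ 62.5000, |3A| = 20, inequality holds.


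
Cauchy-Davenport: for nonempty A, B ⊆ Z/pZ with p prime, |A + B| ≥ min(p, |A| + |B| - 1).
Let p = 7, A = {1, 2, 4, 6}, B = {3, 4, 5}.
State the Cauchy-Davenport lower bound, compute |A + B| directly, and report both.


Cauchy-Davenport: |A + B| ≥ min(p, |A| + |B| - 1) for A, B nonempty in Z/pZ.
|A| = 4, |B| = 3, p = 7.
CD lower bound = min(7, 4 + 3 - 1) = min(7, 6) = 6.
Compute A + B mod 7 directly:
a = 1: 1+3=4, 1+4=5, 1+5=6
a = 2: 2+3=5, 2+4=6, 2+5=0
a = 4: 4+3=0, 4+4=1, 4+5=2
a = 6: 6+3=2, 6+4=3, 6+5=4
A + B = {0, 1, 2, 3, 4, 5, 6}, so |A + B| = 7.
Verify: 7 ≥ 6? Yes ✓.

CD lower bound = 6, actual |A + B| = 7.


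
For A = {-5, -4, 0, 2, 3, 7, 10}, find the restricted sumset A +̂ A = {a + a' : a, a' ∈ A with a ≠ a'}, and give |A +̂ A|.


Restricted sumset: A +̂ A = {a + a' : a ∈ A, a' ∈ A, a ≠ a'}.
Equivalently, take A + A and drop any sum 2a that is achievable ONLY as a + a for a ∈ A (i.e. sums representable only with equal summands).
Enumerate pairs (a, a') with a < a' (symmetric, so each unordered pair gives one sum; this covers all a ≠ a'):
  -5 + -4 = -9
  -5 + 0 = -5
  -5 + 2 = -3
  -5 + 3 = -2
  -5 + 7 = 2
  -5 + 10 = 5
  -4 + 0 = -4
  -4 + 2 = -2
  -4 + 3 = -1
  -4 + 7 = 3
  -4 + 10 = 6
  0 + 2 = 2
  0 + 3 = 3
  0 + 7 = 7
  0 + 10 = 10
  2 + 3 = 5
  2 + 7 = 9
  2 + 10 = 12
  3 + 7 = 10
  3 + 10 = 13
  7 + 10 = 17
Collected distinct sums: {-9, -5, -4, -3, -2, -1, 2, 3, 5, 6, 7, 9, 10, 12, 13, 17}
|A +̂ A| = 16
(Reference bound: |A +̂ A| ≥ 2|A| - 3 for |A| ≥ 2, with |A| = 7 giving ≥ 11.)

|A +̂ A| = 16


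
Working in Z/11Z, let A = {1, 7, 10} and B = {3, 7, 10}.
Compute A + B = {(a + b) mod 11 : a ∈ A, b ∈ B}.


Work in Z/11Z: reduce every sum a + b modulo 11.
Enumerate all 9 pairs:
a = 1: 1+3=4, 1+7=8, 1+10=0
a = 7: 7+3=10, 7+7=3, 7+10=6
a = 10: 10+3=2, 10+7=6, 10+10=9
Distinct residues collected: {0, 2, 3, 4, 6, 8, 9, 10}
|A + B| = 8 (out of 11 total residues).

A + B = {0, 2, 3, 4, 6, 8, 9, 10}


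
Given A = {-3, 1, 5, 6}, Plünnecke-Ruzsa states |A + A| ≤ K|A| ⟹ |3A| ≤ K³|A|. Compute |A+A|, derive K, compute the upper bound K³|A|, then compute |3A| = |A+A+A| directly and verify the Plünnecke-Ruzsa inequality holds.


|A| = 4.
Step 1: Compute A + A by enumerating all 16 pairs.
A + A = {-6, -2, 2, 3, 6, 7, 10, 11, 12}, so |A + A| = 9.
Step 2: Doubling constant K = |A + A|/|A| = 9/4 = 9/4 ≈ 2.2500.
Step 3: Plünnecke-Ruzsa gives |3A| ≤ K³·|A| = (2.2500)³ · 4 ≈ 45.5625.
Step 4: Compute 3A = A + A + A directly by enumerating all triples (a,b,c) ∈ A³; |3A| = 16.
Step 5: Check 16 ≤ 45.5625? Yes ✓.

K = 9/4, Plünnecke-Ruzsa bound K³|A| ≈ 45.5625, |3A| = 16, inequality holds.


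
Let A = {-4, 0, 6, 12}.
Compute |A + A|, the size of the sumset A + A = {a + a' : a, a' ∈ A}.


A + A = {a + a' : a, a' ∈ A}; |A| = 4.
General bounds: 2|A| - 1 ≤ |A + A| ≤ |A|(|A|+1)/2, i.e. 7 ≤ |A + A| ≤ 10.
Lower bound 2|A|-1 is attained iff A is an arithmetic progression.
Enumerate sums a + a' for a ≤ a' (symmetric, so this suffices):
a = -4: -4+-4=-8, -4+0=-4, -4+6=2, -4+12=8
a = 0: 0+0=0, 0+6=6, 0+12=12
a = 6: 6+6=12, 6+12=18
a = 12: 12+12=24
Distinct sums: {-8, -4, 0, 2, 6, 8, 12, 18, 24}
|A + A| = 9

|A + A| = 9


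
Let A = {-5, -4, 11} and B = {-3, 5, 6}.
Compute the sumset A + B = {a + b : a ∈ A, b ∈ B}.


A + B = {a + b : a ∈ A, b ∈ B}.
Enumerate all |A|·|B| = 3·3 = 9 pairs (a, b) and collect distinct sums.
a = -5: -5+-3=-8, -5+5=0, -5+6=1
a = -4: -4+-3=-7, -4+5=1, -4+6=2
a = 11: 11+-3=8, 11+5=16, 11+6=17
Collecting distinct sums: A + B = {-8, -7, 0, 1, 2, 8, 16, 17}
|A + B| = 8

A + B = {-8, -7, 0, 1, 2, 8, 16, 17}


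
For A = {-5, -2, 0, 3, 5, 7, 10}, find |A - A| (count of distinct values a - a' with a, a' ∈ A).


A - A = {a - a' : a, a' ∈ A}; |A| = 7.
Bounds: 2|A|-1 ≤ |A - A| ≤ |A|² - |A| + 1, i.e. 13 ≤ |A - A| ≤ 43.
Note: 0 ∈ A - A always (from a - a). The set is symmetric: if d ∈ A - A then -d ∈ A - A.
Enumerate nonzero differences d = a - a' with a > a' (then include -d):
Positive differences: {2, 3, 4, 5, 7, 8, 9, 10, 12, 15}
Full difference set: {0} ∪ (positive diffs) ∪ (negative diffs).
|A - A| = 1 + 2·10 = 21 (matches direct enumeration: 21).

|A - A| = 21


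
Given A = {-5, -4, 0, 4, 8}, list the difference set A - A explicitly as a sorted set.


A - A = {a - a' : a, a' ∈ A}.
Compute a - a' for each ordered pair (a, a'):
a = -5: -5--5=0, -5--4=-1, -5-0=-5, -5-4=-9, -5-8=-13
a = -4: -4--5=1, -4--4=0, -4-0=-4, -4-4=-8, -4-8=-12
a = 0: 0--5=5, 0--4=4, 0-0=0, 0-4=-4, 0-8=-8
a = 4: 4--5=9, 4--4=8, 4-0=4, 4-4=0, 4-8=-4
a = 8: 8--5=13, 8--4=12, 8-0=8, 8-4=4, 8-8=0
Collecting distinct values (and noting 0 appears from a-a):
A - A = {-13, -12, -9, -8, -5, -4, -1, 0, 1, 4, 5, 8, 9, 12, 13}
|A - A| = 15

A - A = {-13, -12, -9, -8, -5, -4, -1, 0, 1, 4, 5, 8, 9, 12, 13}


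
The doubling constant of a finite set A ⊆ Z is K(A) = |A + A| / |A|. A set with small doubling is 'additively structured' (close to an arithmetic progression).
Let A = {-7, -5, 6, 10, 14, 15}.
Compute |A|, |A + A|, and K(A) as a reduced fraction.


|A| = 6.
Compute A + A by enumerating all 36 pairs.
A + A = {-14, -12, -10, -1, 1, 3, 5, 7, 8, 9, 10, 12, 16, 20, 21, 24, 25, 28, 29, 30}, so |A + A| = 20.
K = |A + A| / |A| = 20/6 = 10/3 ≈ 3.3333.
Reference: AP of size 6 gives K = 11/6 ≈ 1.8333; a fully generic set of size 6 gives K ≈ 3.5000.

|A| = 6, |A + A| = 20, K = 20/6 = 10/3.


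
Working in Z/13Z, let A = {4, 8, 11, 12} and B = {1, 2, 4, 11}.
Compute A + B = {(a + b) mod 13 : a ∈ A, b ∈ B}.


Work in Z/13Z: reduce every sum a + b modulo 13.
Enumerate all 16 pairs:
a = 4: 4+1=5, 4+2=6, 4+4=8, 4+11=2
a = 8: 8+1=9, 8+2=10, 8+4=12, 8+11=6
a = 11: 11+1=12, 11+2=0, 11+4=2, 11+11=9
a = 12: 12+1=0, 12+2=1, 12+4=3, 12+11=10
Distinct residues collected: {0, 1, 2, 3, 5, 6, 8, 9, 10, 12}
|A + B| = 10 (out of 13 total residues).

A + B = {0, 1, 2, 3, 5, 6, 8, 9, 10, 12}


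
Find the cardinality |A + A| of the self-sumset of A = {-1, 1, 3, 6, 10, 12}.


A + A = {a + a' : a, a' ∈ A}; |A| = 6.
General bounds: 2|A| - 1 ≤ |A + A| ≤ |A|(|A|+1)/2, i.e. 11 ≤ |A + A| ≤ 21.
Lower bound 2|A|-1 is attained iff A is an arithmetic progression.
Enumerate sums a + a' for a ≤ a' (symmetric, so this suffices):
a = -1: -1+-1=-2, -1+1=0, -1+3=2, -1+6=5, -1+10=9, -1+12=11
a = 1: 1+1=2, 1+3=4, 1+6=7, 1+10=11, 1+12=13
a = 3: 3+3=6, 3+6=9, 3+10=13, 3+12=15
a = 6: 6+6=12, 6+10=16, 6+12=18
a = 10: 10+10=20, 10+12=22
a = 12: 12+12=24
Distinct sums: {-2, 0, 2, 4, 5, 6, 7, 9, 11, 12, 13, 15, 16, 18, 20, 22, 24}
|A + A| = 17

|A + A| = 17


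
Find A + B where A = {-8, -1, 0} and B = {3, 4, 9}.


A + B = {a + b : a ∈ A, b ∈ B}.
Enumerate all |A|·|B| = 3·3 = 9 pairs (a, b) and collect distinct sums.
a = -8: -8+3=-5, -8+4=-4, -8+9=1
a = -1: -1+3=2, -1+4=3, -1+9=8
a = 0: 0+3=3, 0+4=4, 0+9=9
Collecting distinct sums: A + B = {-5, -4, 1, 2, 3, 4, 8, 9}
|A + B| = 8

A + B = {-5, -4, 1, 2, 3, 4, 8, 9}


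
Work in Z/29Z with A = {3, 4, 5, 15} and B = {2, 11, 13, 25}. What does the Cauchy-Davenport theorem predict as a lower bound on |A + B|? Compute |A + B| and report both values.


Cauchy-Davenport: |A + B| ≥ min(p, |A| + |B| - 1) for A, B nonempty in Z/pZ.
|A| = 4, |B| = 4, p = 29.
CD lower bound = min(29, 4 + 4 - 1) = min(29, 7) = 7.
Compute A + B mod 29 directly:
a = 3: 3+2=5, 3+11=14, 3+13=16, 3+25=28
a = 4: 4+2=6, 4+11=15, 4+13=17, 4+25=0
a = 5: 5+2=7, 5+11=16, 5+13=18, 5+25=1
a = 15: 15+2=17, 15+11=26, 15+13=28, 15+25=11
A + B = {0, 1, 5, 6, 7, 11, 14, 15, 16, 17, 18, 26, 28}, so |A + B| = 13.
Verify: 13 ≥ 7? Yes ✓.

CD lower bound = 7, actual |A + B| = 13.


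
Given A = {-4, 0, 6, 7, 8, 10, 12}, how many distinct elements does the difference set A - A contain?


A - A = {a - a' : a, a' ∈ A}; |A| = 7.
Bounds: 2|A|-1 ≤ |A - A| ≤ |A|² - |A| + 1, i.e. 13 ≤ |A - A| ≤ 43.
Note: 0 ∈ A - A always (from a - a). The set is symmetric: if d ∈ A - A then -d ∈ A - A.
Enumerate nonzero differences d = a - a' with a > a' (then include -d):
Positive differences: {1, 2, 3, 4, 5, 6, 7, 8, 10, 11, 12, 14, 16}
Full difference set: {0} ∪ (positive diffs) ∪ (negative diffs).
|A - A| = 1 + 2·13 = 27 (matches direct enumeration: 27).

|A - A| = 27


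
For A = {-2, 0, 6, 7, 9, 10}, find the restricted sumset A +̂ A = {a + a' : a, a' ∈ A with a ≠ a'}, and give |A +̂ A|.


Restricted sumset: A +̂ A = {a + a' : a ∈ A, a' ∈ A, a ≠ a'}.
Equivalently, take A + A and drop any sum 2a that is achievable ONLY as a + a for a ∈ A (i.e. sums representable only with equal summands).
Enumerate pairs (a, a') with a < a' (symmetric, so each unordered pair gives one sum; this covers all a ≠ a'):
  -2 + 0 = -2
  -2 + 6 = 4
  -2 + 7 = 5
  -2 + 9 = 7
  -2 + 10 = 8
  0 + 6 = 6
  0 + 7 = 7
  0 + 9 = 9
  0 + 10 = 10
  6 + 7 = 13
  6 + 9 = 15
  6 + 10 = 16
  7 + 9 = 16
  7 + 10 = 17
  9 + 10 = 19
Collected distinct sums: {-2, 4, 5, 6, 7, 8, 9, 10, 13, 15, 16, 17, 19}
|A +̂ A| = 13
(Reference bound: |A +̂ A| ≥ 2|A| - 3 for |A| ≥ 2, with |A| = 6 giving ≥ 9.)

|A +̂ A| = 13
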